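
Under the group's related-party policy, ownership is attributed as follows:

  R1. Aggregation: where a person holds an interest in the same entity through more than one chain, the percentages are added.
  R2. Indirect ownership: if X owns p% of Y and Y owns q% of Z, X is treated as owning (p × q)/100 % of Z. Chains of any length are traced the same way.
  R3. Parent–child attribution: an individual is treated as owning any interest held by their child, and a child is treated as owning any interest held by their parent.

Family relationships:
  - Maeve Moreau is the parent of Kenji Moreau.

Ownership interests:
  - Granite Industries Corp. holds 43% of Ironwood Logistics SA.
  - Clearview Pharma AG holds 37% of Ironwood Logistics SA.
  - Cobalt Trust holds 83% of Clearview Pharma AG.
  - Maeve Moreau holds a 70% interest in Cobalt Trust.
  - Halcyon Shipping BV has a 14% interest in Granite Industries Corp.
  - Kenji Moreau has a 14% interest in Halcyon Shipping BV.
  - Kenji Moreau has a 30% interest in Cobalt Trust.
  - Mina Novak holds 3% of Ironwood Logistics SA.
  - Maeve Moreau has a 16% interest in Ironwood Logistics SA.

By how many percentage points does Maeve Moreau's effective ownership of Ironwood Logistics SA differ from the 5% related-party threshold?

By parent–child attribution (R3), Maeve Moreau is treated as also owning Kenji Moreau's interest in Cobalt Trust, giving 70% + 30% = 100%.
By parent–child attribution (R3), Maeve Moreau is treated as owning Kenji Moreau's 14% interest in Halcyon Shipping BV.
Chain via Cobalt Trust → Clearview Pharma AG (R2): 100% × 83% × 37% = 30.71% of Ironwood Logistics SA.
Direct interest in Ironwood Logistics SA: 16%.
Chain via Halcyon Shipping BV → Granite Industries Corp. (R2): 14% × 14% × 43% = 0.8428% of Ironwood Logistics SA.
Aggregating (R1): 30.71% + 16% + 0.8428% = 47.5528%.
47.5528% exceeds the 5% threshold by 42.5528 percentage points.

42.5528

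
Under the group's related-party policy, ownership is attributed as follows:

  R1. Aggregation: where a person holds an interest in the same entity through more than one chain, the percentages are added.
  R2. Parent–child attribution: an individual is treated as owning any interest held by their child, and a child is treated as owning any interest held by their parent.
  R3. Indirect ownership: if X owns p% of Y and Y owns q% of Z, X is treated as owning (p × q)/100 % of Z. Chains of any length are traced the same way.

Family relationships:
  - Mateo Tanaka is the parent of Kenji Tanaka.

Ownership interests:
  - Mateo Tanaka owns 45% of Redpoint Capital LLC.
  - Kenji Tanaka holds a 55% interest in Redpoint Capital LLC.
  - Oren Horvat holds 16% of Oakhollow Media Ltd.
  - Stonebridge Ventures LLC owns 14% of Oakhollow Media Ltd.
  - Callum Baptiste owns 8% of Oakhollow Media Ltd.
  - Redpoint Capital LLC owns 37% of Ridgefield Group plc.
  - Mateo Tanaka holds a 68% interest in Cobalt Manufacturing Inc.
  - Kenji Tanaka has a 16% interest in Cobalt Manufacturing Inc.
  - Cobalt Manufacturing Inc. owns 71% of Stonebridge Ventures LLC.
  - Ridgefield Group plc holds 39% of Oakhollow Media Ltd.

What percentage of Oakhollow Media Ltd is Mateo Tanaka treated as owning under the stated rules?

By parent–child attribution (R2), Mateo Tanaka is treated as also owning Kenji Tanaka's interest in Cobalt Manufacturing Inc, giving 68% + 16% = 84%.
By parent–child attribution (R2), Mateo Tanaka is treated as also owning Kenji Tanaka's interest in Redpoint Capital LLC, giving 45% + 55% = 100%.
Chain via Cobalt Manufacturing Inc. → Stonebridge Ventures LLC (R3): 84% × 71% × 14% = 8.3496% of Oakhollow Media Ltd.
Chain via Redpoint Capital LLC → Ridgefield Group plc (R3): 100% × 37% × 39% = 14.43% of Oakhollow Media Ltd.
Aggregating (R1): 8.3496% + 14.43% = 22.7796%.

22.7796%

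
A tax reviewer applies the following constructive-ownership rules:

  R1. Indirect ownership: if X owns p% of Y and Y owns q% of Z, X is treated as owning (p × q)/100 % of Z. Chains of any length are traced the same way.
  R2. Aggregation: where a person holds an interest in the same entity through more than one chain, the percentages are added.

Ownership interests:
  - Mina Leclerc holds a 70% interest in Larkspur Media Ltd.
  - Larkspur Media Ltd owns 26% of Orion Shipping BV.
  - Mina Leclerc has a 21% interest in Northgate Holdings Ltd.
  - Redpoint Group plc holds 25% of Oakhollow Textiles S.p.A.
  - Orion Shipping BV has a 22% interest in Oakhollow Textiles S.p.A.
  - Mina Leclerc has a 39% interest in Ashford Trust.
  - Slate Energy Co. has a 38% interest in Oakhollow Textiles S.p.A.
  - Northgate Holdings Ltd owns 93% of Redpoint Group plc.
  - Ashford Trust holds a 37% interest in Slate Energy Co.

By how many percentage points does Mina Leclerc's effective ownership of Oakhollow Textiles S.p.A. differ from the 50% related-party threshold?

35.6301

Chain via Larkspur Media Ltd → Orion Shipping BV (R1): 70% × 26% × 22% = 4.004% of Oakhollow Textiles S.p.A.
Chain via Northgate Holdings Ltd → Redpoint Group plc (R1): 21% × 93% × 25% = 4.8825% of Oakhollow Textiles S.p.A.
Chain via Ashford Trust → Slate Energy Co. (R1): 39% × 37% × 38% = 5.4834% of Oakhollow Textiles S.p.A.
Aggregating (R2): 4.004% + 4.8825% + 5.4834% = 14.3699%.
14.3699% falls short of the 50% threshold by 35.6301 percentage points.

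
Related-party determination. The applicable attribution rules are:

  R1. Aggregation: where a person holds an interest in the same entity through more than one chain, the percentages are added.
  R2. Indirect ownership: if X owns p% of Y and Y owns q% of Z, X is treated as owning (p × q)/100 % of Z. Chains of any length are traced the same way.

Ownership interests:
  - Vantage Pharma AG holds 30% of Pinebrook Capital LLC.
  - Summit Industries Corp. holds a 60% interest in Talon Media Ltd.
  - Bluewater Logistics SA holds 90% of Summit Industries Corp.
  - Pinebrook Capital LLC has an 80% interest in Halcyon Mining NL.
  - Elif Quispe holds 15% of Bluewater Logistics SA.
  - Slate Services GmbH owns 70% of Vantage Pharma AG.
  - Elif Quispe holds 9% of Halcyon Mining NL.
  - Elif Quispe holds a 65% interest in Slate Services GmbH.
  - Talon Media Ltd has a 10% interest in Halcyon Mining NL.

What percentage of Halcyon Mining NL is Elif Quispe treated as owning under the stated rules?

Chain via Bluewater Logistics SA → Summit Industries Corp. → Talon Media Ltd (R2): 15% × 90% × 60% × 10% = 0.81% of Halcyon Mining NL.
Chain via Slate Services GmbH → Vantage Pharma AG → Pinebrook Capital LLC (R2): 65% × 70% × 30% × 80% = 10.92% of Halcyon Mining NL.
Direct interest in Halcyon Mining NL: 9%.
Aggregating (R1): 0.81% + 10.92% + 9% = 20.73%.

20.73%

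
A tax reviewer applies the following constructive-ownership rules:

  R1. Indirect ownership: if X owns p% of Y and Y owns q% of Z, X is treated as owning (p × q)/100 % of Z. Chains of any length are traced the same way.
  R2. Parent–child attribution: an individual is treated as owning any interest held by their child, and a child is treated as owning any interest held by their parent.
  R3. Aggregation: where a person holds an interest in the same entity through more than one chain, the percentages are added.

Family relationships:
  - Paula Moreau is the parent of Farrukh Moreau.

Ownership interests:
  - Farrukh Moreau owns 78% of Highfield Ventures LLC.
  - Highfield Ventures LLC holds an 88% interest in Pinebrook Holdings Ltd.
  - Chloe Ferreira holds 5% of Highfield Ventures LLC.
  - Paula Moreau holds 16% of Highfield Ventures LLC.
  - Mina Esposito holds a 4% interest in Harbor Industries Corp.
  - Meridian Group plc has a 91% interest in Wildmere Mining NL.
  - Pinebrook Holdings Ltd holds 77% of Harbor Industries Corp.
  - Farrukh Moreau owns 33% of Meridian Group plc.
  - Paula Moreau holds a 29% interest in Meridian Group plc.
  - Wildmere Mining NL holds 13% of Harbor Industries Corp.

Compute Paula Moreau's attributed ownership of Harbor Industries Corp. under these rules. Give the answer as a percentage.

71.029%

By parent–child attribution (R2), Paula Moreau is treated as also owning Farrukh Moreau's interest in Highfield Ventures LLC, giving 16% + 78% = 94%.
By parent–child attribution (R2), Paula Moreau is treated as also owning Farrukh Moreau's interest in Meridian Group plc, giving 29% + 33% = 62%.
Chain via Highfield Ventures LLC → Pinebrook Holdings Ltd (R1): 94% × 88% × 77% = 63.6944% of Harbor Industries Corp.
Chain via Meridian Group plc → Wildmere Mining NL (R1): 62% × 91% × 13% = 7.3346% of Harbor Industries Corp.
Aggregating (R3): 63.6944% + 7.3346% = 71.029%.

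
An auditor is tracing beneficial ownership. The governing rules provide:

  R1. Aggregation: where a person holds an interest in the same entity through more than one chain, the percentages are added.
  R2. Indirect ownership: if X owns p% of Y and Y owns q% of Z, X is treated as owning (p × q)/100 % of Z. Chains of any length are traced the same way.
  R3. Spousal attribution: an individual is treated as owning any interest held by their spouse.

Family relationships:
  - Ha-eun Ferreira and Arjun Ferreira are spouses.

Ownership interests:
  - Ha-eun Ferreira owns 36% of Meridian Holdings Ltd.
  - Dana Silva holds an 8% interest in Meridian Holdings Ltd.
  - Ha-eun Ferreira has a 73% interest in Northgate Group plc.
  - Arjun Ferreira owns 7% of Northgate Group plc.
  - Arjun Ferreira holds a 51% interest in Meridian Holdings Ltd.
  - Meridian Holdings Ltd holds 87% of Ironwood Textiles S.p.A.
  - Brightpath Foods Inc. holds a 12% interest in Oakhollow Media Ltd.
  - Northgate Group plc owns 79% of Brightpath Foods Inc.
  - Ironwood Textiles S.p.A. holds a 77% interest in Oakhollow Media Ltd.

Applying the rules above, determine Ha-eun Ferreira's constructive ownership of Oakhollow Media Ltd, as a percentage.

By spousal attribution (R3), Ha-eun Ferreira is treated as also owning Arjun Ferreira's interest in Meridian Holdings Ltd, giving 36% + 51% = 87%.
By spousal attribution (R3), Ha-eun Ferreira is treated as also owning Arjun Ferreira's interest in Northgate Group plc, giving 73% + 7% = 80%.
Chain via Meridian Holdings Ltd → Ironwood Textiles S.p.A. (R2): 87% × 87% × 77% = 58.2813% of Oakhollow Media Ltd.
Chain via Northgate Group plc → Brightpath Foods Inc. (R2): 80% × 79% × 12% = 7.584% of Oakhollow Media Ltd.
Aggregating (R1): 58.2813% + 7.584% = 65.8653%.

65.8653%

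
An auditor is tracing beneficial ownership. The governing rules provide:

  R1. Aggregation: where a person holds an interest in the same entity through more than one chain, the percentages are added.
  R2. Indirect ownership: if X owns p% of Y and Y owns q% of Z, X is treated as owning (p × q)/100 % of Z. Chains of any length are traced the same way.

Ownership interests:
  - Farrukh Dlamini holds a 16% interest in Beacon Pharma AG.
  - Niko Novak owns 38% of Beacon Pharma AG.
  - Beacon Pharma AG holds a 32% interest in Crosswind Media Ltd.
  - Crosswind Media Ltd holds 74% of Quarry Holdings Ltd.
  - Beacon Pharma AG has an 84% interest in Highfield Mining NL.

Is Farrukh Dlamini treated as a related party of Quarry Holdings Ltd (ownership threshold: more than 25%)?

No

Chain via Beacon Pharma AG → Crosswind Media Ltd (R2): 16% × 32% × 74% = 3.7888% of Quarry Holdings Ltd.
3.7888% does not exceed the 25% threshold, so Farrukh is not a related party to Quarry Holdings Ltd.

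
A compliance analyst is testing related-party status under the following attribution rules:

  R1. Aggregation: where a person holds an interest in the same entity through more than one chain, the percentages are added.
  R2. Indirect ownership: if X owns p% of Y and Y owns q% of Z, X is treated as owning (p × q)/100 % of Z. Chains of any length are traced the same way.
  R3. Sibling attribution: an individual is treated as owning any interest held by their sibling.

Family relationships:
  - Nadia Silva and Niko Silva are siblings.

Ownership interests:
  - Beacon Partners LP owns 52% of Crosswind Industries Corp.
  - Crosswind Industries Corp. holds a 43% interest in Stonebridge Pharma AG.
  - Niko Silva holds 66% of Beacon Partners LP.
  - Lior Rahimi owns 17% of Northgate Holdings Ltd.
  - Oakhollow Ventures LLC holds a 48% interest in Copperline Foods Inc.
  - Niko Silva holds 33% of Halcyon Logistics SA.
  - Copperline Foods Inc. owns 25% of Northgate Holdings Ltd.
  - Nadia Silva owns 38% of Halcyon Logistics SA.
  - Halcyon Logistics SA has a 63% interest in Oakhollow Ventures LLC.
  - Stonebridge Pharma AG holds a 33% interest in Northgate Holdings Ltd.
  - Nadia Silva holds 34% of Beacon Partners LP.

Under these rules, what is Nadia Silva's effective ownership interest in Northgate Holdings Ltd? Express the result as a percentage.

12.7464%

By sibling attribution (R3), Nadia Silva is treated as also owning Niko Silva's interest in Beacon Partners LP, giving 34% + 66% = 100%.
By sibling attribution (R3), Nadia Silva is treated as also owning Niko Silva's interest in Halcyon Logistics SA, giving 38% + 33% = 71%.
Chain via Beacon Partners LP → Crosswind Industries Corp. → Stonebridge Pharma AG (R2): 100% × 52% × 43% × 33% = 7.3788% of Northgate Holdings Ltd.
Chain via Halcyon Logistics SA → Oakhollow Ventures LLC → Copperline Foods Inc. (R2): 71% × 63% × 48% × 25% = 5.3676% of Northgate Holdings Ltd.
Aggregating (R1): 7.3788% + 5.3676% = 12.7464%.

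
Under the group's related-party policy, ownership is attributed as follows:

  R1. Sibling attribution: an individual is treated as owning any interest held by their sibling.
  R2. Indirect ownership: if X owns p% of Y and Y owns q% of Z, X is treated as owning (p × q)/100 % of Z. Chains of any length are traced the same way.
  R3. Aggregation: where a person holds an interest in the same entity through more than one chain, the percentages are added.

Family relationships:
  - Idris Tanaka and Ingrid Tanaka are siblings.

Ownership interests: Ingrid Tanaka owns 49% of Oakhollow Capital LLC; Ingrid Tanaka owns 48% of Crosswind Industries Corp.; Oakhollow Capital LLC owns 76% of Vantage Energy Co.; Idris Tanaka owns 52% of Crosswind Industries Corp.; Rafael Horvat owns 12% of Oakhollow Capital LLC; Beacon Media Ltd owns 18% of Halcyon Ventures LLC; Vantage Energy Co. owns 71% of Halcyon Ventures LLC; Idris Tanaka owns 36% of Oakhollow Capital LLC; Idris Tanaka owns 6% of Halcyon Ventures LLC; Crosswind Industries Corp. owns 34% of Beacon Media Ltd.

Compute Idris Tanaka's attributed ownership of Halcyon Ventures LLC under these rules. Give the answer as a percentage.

57.986%

By sibling attribution (R1), Idris Tanaka is treated as also owning Ingrid Tanaka's interest in Oakhollow Capital LLC, giving 36% + 49% = 85%.
By sibling attribution (R1), Idris Tanaka is treated as also owning Ingrid Tanaka's interest in Crosswind Industries Corp, giving 52% + 48% = 100%.
Chain via Oakhollow Capital LLC → Vantage Energy Co. (R2): 85% × 76% × 71% = 45.866% of Halcyon Ventures LLC.
Chain via Crosswind Industries Corp. → Beacon Media Ltd (R2): 100% × 34% × 18% = 6.12% of Halcyon Ventures LLC.
Direct interest in Halcyon Ventures LLC: 6%.
Aggregating (R3): 45.866% + 6.12% + 6% = 57.986%.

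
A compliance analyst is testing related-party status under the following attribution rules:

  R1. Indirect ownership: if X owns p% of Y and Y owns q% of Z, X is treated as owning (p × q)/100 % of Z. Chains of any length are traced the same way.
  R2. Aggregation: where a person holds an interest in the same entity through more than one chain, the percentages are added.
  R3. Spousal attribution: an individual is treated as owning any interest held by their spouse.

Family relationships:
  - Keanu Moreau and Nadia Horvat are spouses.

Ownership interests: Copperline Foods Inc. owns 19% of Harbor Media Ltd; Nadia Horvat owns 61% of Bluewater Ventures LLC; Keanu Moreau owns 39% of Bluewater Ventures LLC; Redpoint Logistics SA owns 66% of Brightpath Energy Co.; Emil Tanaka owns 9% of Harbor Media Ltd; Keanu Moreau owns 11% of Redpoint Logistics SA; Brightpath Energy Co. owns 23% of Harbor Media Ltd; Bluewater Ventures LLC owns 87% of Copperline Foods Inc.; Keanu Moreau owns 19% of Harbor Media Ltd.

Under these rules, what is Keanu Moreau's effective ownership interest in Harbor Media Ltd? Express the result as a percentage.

By spousal attribution (R3), Keanu Moreau is treated as also owning Nadia Horvat's interest in Bluewater Ventures LLC, giving 39% + 61% = 100%.
Chain via Redpoint Logistics SA → Brightpath Energy Co. (R1): 11% × 66% × 23% = 1.6698% of Harbor Media Ltd.
Chain via Bluewater Ventures LLC → Copperline Foods Inc. (R1): 100% × 87% × 19% = 16.53% of Harbor Media Ltd.
Direct interest in Harbor Media Ltd: 19%.
Aggregating (R2): 1.6698% + 16.53% + 19% = 37.1998%.

37.1998%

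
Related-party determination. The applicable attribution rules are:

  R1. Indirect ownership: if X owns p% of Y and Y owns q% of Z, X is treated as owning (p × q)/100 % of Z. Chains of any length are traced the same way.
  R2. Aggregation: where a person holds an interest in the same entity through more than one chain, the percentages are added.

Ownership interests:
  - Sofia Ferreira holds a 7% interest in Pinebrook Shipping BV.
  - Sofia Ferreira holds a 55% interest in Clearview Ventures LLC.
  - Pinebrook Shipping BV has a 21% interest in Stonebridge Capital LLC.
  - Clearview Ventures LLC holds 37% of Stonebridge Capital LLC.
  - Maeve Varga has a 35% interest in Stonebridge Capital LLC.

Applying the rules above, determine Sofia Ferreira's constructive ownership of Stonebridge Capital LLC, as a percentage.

Chain via Pinebrook Shipping BV (R1): 7% × 21% = 1.47% of Stonebridge Capital LLC.
Chain via Clearview Ventures LLC (R1): 55% × 37% = 20.35% of Stonebridge Capital LLC.
Aggregating (R2): 1.47% + 20.35% = 21.82%.

21.82%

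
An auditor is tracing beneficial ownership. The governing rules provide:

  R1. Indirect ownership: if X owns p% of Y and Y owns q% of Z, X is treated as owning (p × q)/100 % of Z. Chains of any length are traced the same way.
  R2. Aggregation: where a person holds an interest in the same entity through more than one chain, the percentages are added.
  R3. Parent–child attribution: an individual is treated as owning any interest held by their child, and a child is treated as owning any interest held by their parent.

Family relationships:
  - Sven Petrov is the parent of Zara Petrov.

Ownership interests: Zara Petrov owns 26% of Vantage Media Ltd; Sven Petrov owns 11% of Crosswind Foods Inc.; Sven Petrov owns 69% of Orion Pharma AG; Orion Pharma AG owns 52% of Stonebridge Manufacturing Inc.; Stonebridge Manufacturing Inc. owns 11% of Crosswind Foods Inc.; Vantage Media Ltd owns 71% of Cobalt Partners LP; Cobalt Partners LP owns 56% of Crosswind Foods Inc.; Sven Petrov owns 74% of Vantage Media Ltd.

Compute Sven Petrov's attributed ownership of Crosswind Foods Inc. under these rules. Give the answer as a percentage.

54.7068%

By parent–child attribution (R3), Sven Petrov is treated as also owning Zara Petrov's interest in Vantage Media Ltd, giving 74% + 26% = 100%.
Chain via Orion Pharma AG → Stonebridge Manufacturing Inc. (R1): 69% × 52% × 11% = 3.9468% of Crosswind Foods Inc.
Chain via Vantage Media Ltd → Cobalt Partners LP (R1): 100% × 71% × 56% = 39.76% of Crosswind Foods Inc.
Direct interest in Crosswind Foods Inc: 11%.
Aggregating (R2): 3.9468% + 39.76% + 11% = 54.7068%.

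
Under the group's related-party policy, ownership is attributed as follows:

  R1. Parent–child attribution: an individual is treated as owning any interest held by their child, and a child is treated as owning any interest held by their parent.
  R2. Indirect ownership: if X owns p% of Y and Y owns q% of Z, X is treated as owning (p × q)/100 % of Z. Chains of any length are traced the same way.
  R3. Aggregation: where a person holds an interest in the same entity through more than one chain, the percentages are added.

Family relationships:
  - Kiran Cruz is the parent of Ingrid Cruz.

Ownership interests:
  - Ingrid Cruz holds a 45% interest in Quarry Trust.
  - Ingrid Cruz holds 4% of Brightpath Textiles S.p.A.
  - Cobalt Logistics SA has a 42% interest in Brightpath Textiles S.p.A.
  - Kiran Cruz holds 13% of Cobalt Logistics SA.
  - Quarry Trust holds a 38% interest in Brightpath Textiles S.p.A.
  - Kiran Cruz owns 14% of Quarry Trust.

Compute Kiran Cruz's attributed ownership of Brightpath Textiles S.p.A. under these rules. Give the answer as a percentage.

31.88%

By parent–child attribution (R1), Kiran Cruz is treated as also owning Ingrid Cruz's interest in Quarry Trust, giving 14% + 45% = 59%.
By parent–child attribution (R1), Kiran Cruz is treated as owning Ingrid Cruz's 4% interest in Brightpath Textiles S.p.A.
Chain via Cobalt Logistics SA (R2): 13% × 42% = 5.46% of Brightpath Textiles S.p.A.
Chain via Quarry Trust (R2): 59% × 38% = 22.42% of Brightpath Textiles S.p.A.
Direct interest in Brightpath Textiles S.p.A: 4%.
Aggregating (R3): 5.46% + 22.42% + 4% = 31.88%.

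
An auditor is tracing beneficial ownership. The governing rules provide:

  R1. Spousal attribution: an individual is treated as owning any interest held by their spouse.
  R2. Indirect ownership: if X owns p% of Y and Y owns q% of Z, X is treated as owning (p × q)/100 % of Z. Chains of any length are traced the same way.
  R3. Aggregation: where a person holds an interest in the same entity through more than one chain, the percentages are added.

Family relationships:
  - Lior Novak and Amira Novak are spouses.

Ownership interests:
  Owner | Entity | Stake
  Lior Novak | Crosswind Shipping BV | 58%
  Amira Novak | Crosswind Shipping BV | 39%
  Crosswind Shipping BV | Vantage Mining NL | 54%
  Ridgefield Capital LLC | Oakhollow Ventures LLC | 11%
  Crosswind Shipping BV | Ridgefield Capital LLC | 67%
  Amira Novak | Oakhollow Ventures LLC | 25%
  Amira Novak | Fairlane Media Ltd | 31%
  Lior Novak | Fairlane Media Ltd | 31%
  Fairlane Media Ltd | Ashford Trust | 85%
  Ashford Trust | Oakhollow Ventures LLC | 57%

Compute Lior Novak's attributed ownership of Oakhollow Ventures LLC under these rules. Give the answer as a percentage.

By spousal attribution (R1), Lior Novak is treated as also owning Amira Novak's interest in Fairlane Media Ltd, giving 31% + 31% = 62%.
By spousal attribution (R1), Lior Novak is treated as also owning Amira Novak's interest in Crosswind Shipping BV, giving 58% + 39% = 97%.
By spousal attribution (R1), Lior Novak is treated as owning Amira Novak's 25% interest in Oakhollow Ventures LLC.
Chain via Fairlane Media Ltd → Ashford Trust (R2): 62% × 85% × 57% = 30.039% of Oakhollow Ventures LLC.
Chain via Crosswind Shipping BV → Ridgefield Capital LLC (R2): 97% × 67% × 11% = 7.1489% of Oakhollow Ventures LLC.
Direct interest in Oakhollow Ventures LLC: 25%.
Aggregating (R3): 30.039% + 7.1489% + 25% = 62.1879%.

62.1879%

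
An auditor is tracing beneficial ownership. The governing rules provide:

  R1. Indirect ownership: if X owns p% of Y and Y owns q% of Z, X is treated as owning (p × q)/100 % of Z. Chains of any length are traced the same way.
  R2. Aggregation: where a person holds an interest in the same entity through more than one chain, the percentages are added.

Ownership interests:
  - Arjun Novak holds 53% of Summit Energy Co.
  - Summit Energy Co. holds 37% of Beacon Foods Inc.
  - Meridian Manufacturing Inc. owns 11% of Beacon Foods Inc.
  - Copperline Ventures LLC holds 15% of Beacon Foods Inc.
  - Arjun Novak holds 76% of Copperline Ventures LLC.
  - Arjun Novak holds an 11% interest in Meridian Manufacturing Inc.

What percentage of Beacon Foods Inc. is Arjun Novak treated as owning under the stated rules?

32.22%

Chain via Copperline Ventures LLC (R1): 76% × 15% = 11.4% of Beacon Foods Inc.
Chain via Meridian Manufacturing Inc. (R1): 11% × 11% = 1.21% of Beacon Foods Inc.
Chain via Summit Energy Co. (R1): 53% × 37% = 19.61% of Beacon Foods Inc.
Aggregating (R2): 11.4% + 1.21% + 19.61% = 32.22%.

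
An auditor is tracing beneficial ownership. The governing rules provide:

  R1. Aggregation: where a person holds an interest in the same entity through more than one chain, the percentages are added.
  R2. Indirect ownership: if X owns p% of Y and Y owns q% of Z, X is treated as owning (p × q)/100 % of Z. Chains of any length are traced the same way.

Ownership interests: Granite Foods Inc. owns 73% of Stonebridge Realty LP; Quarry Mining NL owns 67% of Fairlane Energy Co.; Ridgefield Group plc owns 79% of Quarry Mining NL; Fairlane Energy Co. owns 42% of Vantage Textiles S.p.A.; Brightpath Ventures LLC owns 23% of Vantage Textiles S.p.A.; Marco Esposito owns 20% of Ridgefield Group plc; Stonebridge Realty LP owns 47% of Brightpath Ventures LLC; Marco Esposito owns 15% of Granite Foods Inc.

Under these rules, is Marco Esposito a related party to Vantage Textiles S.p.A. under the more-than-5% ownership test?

Chain via Granite Foods Inc. → Stonebridge Realty LP → Brightpath Ventures LLC (R2): 15% × 73% × 47% × 23% = 1.183695% of Vantage Textiles S.p.A.
Chain via Ridgefield Group plc → Quarry Mining NL → Fairlane Energy Co. (R2): 20% × 79% × 67% × 42% = 4.44612% of Vantage Textiles S.p.A.
Aggregating (R1): 1.183695% + 4.44612% = 5.629815%.
5.629815% exceeds the 5% threshold, so Marco is a related party to Vantage Textiles S.p.A.

Yes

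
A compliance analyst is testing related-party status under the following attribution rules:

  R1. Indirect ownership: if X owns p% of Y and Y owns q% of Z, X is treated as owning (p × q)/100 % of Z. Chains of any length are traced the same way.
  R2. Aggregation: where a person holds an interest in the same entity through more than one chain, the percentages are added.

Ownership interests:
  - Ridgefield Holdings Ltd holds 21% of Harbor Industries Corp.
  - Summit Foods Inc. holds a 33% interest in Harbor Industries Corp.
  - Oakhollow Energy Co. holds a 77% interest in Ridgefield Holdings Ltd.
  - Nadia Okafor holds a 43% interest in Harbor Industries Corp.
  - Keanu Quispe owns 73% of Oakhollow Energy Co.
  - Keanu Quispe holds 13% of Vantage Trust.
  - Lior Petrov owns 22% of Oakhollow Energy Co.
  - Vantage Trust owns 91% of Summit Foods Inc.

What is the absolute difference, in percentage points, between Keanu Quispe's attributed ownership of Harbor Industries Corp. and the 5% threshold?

10.708

Chain via Vantage Trust → Summit Foods Inc. (R1): 13% × 91% × 33% = 3.9039% of Harbor Industries Corp.
Chain via Oakhollow Energy Co. → Ridgefield Holdings Ltd (R1): 73% × 77% × 21% = 11.8041% of Harbor Industries Corp.
Aggregating (R2): 3.9039% + 11.8041% = 15.708%.
15.708% exceeds the 5% threshold by 10.708 percentage points.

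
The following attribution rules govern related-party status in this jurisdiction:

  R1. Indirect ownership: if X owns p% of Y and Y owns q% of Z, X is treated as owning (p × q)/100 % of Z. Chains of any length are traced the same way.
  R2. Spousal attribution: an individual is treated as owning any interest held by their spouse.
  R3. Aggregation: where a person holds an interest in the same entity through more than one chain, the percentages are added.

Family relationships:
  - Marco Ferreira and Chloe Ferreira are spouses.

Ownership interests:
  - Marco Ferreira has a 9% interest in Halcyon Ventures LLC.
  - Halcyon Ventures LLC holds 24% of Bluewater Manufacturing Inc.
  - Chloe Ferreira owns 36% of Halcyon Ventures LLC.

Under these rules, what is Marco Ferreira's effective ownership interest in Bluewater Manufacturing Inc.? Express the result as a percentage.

By spousal attribution (R2), Marco Ferreira is treated as also owning Chloe Ferreira's interest in Halcyon Ventures LLC, giving 9% + 36% = 45%.
Chain via Halcyon Ventures LLC (R1): 45% × 24% = 10.8% of Bluewater Manufacturing Inc.

10.8%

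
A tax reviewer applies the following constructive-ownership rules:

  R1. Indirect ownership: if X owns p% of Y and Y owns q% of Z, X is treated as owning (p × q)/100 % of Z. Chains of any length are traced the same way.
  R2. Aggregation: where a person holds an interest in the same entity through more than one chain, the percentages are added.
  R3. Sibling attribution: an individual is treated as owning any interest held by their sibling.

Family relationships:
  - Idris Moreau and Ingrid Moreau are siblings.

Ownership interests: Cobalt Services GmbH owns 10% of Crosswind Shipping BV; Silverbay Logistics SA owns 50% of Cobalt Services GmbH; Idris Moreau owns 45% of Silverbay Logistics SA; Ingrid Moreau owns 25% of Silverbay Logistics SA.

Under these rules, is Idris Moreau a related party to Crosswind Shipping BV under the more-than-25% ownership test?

By sibling attribution (R3), Idris Moreau is treated as also owning Ingrid Moreau's interest in Silverbay Logistics SA, giving 45% + 25% = 70%.
Chain via Silverbay Logistics SA → Cobalt Services GmbH (R1): 70% × 50% × 10% = 3.5% of Crosswind Shipping BV.
3.5% does not exceed the 25% threshold, so Idris is not a related party to Crosswind Shipping BV.

No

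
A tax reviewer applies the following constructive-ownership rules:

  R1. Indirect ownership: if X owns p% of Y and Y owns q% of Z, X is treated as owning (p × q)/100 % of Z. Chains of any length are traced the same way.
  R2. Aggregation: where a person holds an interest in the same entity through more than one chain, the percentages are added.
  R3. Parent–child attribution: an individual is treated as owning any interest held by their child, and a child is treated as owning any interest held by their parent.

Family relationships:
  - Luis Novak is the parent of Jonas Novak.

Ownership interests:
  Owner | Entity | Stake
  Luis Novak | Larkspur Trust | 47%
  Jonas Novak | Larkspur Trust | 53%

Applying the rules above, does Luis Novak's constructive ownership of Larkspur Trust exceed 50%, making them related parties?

Yes

By parent–child attribution (R3), Luis Novak is treated as also owning Jonas Novak's interest in Larkspur Trust, giving 47% + 53% = 100%.
Direct interest in Larkspur Trust: 100%.
100% exceeds the 50% threshold, so Luis is a related party to Larkspur Trust.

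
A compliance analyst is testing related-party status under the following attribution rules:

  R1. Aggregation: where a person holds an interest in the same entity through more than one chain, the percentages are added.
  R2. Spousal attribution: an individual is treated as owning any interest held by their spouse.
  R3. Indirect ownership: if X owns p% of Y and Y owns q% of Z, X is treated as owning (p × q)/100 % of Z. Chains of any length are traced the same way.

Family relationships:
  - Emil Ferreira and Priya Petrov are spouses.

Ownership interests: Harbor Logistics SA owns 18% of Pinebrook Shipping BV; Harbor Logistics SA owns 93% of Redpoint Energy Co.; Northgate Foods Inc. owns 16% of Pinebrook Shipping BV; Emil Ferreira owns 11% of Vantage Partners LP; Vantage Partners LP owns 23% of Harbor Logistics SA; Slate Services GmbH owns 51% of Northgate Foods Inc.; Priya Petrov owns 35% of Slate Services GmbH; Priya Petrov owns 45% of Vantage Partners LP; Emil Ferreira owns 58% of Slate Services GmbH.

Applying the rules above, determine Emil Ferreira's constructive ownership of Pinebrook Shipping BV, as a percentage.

By spousal attribution (R2), Emil Ferreira is treated as also owning Priya Petrov's interest in Vantage Partners LP, giving 11% + 45% = 56%.
By spousal attribution (R2), Emil Ferreira is treated as also owning Priya Petrov's interest in Slate Services GmbH, giving 58% + 35% = 93%.
Chain via Vantage Partners LP → Harbor Logistics SA (R3): 56% × 23% × 18% = 2.3184% of Pinebrook Shipping BV.
Chain via Slate Services GmbH → Northgate Foods Inc. (R3): 93% × 51% × 16% = 7.5888% of Pinebrook Shipping BV.
Aggregating (R1): 2.3184% + 7.5888% = 9.9072%.

9.9072%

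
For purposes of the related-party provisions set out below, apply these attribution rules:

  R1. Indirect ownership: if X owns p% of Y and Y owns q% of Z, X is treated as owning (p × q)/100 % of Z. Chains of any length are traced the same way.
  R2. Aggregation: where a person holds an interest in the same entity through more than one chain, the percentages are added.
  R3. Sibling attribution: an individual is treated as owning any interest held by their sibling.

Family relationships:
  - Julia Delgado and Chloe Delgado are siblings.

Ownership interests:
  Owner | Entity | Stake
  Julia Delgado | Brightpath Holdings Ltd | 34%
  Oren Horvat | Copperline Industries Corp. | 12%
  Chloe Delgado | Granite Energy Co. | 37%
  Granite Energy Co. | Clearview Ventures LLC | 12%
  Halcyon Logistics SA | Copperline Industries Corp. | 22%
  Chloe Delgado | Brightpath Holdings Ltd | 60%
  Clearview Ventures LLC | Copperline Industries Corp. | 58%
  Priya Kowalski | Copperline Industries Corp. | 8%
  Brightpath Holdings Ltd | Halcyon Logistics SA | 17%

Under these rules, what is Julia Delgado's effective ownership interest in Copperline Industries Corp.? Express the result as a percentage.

By sibling attribution (R3), Julia Delgado is treated as also owning Chloe Delgado's interest in Brightpath Holdings Ltd, giving 34% + 60% = 94%.
By sibling attribution (R3), Julia Delgado is treated as owning Chloe Delgado's 37% interest in Granite Energy Co.
Chain via Brightpath Holdings Ltd → Halcyon Logistics SA (R1): 94% × 17% × 22% = 3.5156% of Copperline Industries Corp.
Chain via Granite Energy Co. → Clearview Ventures LLC (R1): 37% × 12% × 58% = 2.5752% of Copperline Industries Corp.
Aggregating (R2): 3.5156% + 2.5752% = 6.0908%.

6.0908%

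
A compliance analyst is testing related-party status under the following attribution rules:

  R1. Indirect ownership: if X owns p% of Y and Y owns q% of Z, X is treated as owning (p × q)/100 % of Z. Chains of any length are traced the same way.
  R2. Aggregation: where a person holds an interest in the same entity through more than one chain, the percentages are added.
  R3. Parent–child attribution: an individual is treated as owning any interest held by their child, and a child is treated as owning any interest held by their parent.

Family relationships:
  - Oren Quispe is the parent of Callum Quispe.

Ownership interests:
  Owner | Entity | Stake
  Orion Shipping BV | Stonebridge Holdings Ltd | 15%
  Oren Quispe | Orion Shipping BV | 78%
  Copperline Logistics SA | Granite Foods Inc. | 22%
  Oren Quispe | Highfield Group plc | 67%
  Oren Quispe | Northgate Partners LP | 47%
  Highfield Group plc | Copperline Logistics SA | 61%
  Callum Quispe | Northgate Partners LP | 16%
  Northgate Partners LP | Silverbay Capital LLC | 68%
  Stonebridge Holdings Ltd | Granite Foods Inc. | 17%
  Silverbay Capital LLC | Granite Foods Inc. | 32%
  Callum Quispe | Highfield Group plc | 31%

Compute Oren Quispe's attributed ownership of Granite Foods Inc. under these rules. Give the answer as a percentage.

By parent–child attribution (R3), Oren Quispe is treated as also owning Callum Quispe's interest in Highfield Group plc, giving 67% + 31% = 98%.
By parent–child attribution (R3), Oren Quispe is treated as also owning Callum Quispe's interest in Northgate Partners LP, giving 47% + 16% = 63%.
Chain via Highfield Group plc → Copperline Logistics SA (R1): 98% × 61% × 22% = 13.1516% of Granite Foods Inc.
Chain via Northgate Partners LP → Silverbay Capital LLC (R1): 63% × 68% × 32% = 13.7088% of Granite Foods Inc.
Chain via Orion Shipping BV → Stonebridge Holdings Ltd (R1): 78% × 15% × 17% = 1.989% of Granite Foods Inc.
Aggregating (R2): 13.1516% + 13.7088% + 1.989% = 28.8494%.

28.8494%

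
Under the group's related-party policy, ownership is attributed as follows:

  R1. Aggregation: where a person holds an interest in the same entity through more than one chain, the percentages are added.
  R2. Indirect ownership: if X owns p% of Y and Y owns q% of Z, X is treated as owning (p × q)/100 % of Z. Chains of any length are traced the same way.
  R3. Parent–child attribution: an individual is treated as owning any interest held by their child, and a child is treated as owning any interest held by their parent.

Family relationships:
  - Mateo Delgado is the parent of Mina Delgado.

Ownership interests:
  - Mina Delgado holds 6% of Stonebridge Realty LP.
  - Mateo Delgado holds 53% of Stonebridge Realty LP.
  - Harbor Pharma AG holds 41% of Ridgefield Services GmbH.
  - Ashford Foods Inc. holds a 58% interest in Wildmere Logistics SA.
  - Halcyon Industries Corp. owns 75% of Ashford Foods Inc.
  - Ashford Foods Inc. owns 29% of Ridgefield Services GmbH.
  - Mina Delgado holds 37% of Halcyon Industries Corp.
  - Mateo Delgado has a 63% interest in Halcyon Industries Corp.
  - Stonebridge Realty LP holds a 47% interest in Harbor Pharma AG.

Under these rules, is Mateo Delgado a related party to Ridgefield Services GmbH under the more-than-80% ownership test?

By parent–child attribution (R3), Mateo Delgado is treated as also owning Mina Delgado's interest in Halcyon Industries Corp, giving 63% + 37% = 100%.
By parent–child attribution (R3), Mateo Delgado is treated as also owning Mina Delgado's interest in Stonebridge Realty LP, giving 53% + 6% = 59%.
Chain via Halcyon Industries Corp. → Ashford Foods Inc. (R2): 100% × 75% × 29% = 21.75% of Ridgefield Services GmbH.
Chain via Stonebridge Realty LP → Harbor Pharma AG (R2): 59% × 47% × 41% = 11.3693% of Ridgefield Services GmbH.
Aggregating (R1): 21.75% + 11.3693% = 33.1193%.
33.1193% does not exceed the 80% threshold, so Mateo is not a related party to Ridgefield Services GmbH.

No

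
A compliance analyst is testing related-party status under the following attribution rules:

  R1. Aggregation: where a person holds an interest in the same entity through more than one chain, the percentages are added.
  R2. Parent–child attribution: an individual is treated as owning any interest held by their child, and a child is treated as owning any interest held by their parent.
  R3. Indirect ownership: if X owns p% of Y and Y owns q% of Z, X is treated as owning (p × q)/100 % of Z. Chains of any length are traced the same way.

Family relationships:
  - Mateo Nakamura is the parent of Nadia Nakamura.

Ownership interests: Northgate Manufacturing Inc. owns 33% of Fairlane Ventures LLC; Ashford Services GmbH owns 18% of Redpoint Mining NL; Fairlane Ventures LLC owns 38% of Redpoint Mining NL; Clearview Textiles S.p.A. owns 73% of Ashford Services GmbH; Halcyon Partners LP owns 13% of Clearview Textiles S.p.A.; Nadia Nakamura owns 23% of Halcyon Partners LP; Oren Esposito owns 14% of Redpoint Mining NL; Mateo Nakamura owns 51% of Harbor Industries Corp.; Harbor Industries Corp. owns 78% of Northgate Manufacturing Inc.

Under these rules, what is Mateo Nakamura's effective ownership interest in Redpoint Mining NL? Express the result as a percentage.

By parent–child attribution (R2), Mateo Nakamura is treated as owning Nadia Nakamura's 23% interest in Halcyon Partners LP.
Chain via Harbor Industries Corp. → Northgate Manufacturing Inc. → Fairlane Ventures LLC (R3): 51% × 78% × 33% × 38% = 4.988412% of Redpoint Mining NL.
Chain via Halcyon Partners LP → Clearview Textiles S.p.A. → Ashford Services GmbH (R3): 23% × 13% × 73% × 18% = 0.392886% of Redpoint Mining NL.
Aggregating (R1): 4.988412% + 0.392886% = 5.381298%.

5.381298%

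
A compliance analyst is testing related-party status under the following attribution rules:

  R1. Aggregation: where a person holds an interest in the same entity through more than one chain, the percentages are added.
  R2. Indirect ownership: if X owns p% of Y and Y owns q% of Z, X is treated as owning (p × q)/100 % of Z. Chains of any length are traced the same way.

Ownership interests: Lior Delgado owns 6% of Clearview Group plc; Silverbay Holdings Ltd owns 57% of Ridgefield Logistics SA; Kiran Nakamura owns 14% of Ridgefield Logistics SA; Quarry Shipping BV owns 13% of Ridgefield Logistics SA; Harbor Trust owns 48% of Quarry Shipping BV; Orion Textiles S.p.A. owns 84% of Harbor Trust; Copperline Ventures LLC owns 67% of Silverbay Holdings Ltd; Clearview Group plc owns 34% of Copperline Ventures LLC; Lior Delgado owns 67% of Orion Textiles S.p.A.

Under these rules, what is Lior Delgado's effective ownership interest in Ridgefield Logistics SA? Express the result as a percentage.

4.290948%

Chain via Orion Textiles S.p.A. → Harbor Trust → Quarry Shipping BV (R2): 67% × 84% × 48% × 13% = 3.511872% of Ridgefield Logistics SA.
Chain via Clearview Group plc → Copperline Ventures LLC → Silverbay Holdings Ltd (R2): 6% × 34% × 67% × 57% = 0.779076% of Ridgefield Logistics SA.
Aggregating (R1): 3.511872% + 0.779076% = 4.290948%.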